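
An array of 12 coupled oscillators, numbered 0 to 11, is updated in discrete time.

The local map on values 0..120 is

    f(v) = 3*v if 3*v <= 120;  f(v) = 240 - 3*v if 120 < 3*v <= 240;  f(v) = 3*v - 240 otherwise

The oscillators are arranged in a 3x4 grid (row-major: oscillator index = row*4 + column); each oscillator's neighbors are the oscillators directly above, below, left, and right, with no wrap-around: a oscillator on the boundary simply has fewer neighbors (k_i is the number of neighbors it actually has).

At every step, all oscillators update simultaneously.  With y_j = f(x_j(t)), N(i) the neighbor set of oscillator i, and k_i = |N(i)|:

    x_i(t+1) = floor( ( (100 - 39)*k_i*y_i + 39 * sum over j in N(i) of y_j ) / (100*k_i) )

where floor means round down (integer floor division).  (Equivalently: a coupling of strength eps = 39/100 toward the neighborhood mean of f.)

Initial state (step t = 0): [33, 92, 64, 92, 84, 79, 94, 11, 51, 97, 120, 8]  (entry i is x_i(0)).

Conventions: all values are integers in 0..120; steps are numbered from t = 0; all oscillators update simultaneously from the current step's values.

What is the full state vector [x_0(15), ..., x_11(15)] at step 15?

Simulating step by step:
t=0: [33, 92, 64, 92, 84, 79, 94, 11, 51, 97, 120, 8]
t=1: [69, 41, 44, 37, 31, 15, 45, 33, 65, 58, 88, 44]
t=2: [61, 95, 109, 108, 72, 64, 90, 102, 58, 55, 50, 89]
t=3: [48, 52, 73, 81, 36, 46, 46, 58, 59, 72, 72, 46]
t=4: [96, 79, 37, 18, 99, 93, 82, 67, 64, 39, 44, 79]
t=5: [40, 27, 75, 62, 52, 41, 32, 31, 63, 96, 82, 30]
t=6: [105, 82, 39, 54, 88, 101, 81, 87, 56, 51, 34, 74]
t=7: [51, 36, 82, 74, 41, 50, 31, 25, 65, 83, 76, 34]
t=8: [96, 89, 32, 26, 100, 86, 74, 73, 52, 24, 33, 79]
t=9: [46, 37, 74, 70, 56, 28, 33, 25, 76, 70, 72, 25]
t=10: [97, 94, 42, 36, 69, 81, 79, 72, 27, 33, 41, 65]
t=11: [45, 47, 89, 92, 37, 19, 26, 34, 75, 86, 90, 54]
t=12: [105, 84, 44, 47, 90, 64, 68, 87, 34, 24, 40, 73]
t=13: [53, 37, 84, 85, 47, 43, 50, 33, 82, 79, 89, 40]
t=14: [90, 94, 35, 30, 86, 97, 79, 89, 23, 20, 44, 97]
t=15: [30, 49, 81, 80, 30, 43, 30, 35, 57, 66, 80, 57]

Answer: [30, 49, 81, 80, 30, 43, 30, 35, 57, 66, 80, 57]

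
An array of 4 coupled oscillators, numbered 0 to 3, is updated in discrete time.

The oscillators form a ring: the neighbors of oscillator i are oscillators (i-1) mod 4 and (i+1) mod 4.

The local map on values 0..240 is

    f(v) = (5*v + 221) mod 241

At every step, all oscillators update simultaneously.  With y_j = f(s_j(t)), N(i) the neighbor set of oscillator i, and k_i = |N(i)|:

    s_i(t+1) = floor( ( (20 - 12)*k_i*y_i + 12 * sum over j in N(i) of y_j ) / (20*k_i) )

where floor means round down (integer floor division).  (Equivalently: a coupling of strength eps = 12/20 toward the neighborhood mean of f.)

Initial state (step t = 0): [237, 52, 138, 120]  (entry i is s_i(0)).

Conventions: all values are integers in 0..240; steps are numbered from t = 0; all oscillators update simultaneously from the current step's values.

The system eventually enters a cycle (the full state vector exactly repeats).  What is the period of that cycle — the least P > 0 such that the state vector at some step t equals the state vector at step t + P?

Answer: 4
Key observation: The state at step 81, [131, 110, 131, 110], reappears at step 85 — and no state repeats earlier — so the cycle the system enters has period 4.

Derivation:
t=0: [237, 52, 138, 120]
t=1: [181, 212, 176, 155]
t=2: [97, 120, 87, 102]
t=3: [121, 158, 101, 122]
t=4: [87, 50, 47, 75]
t=5: [172, 208, 189, 162]
t=6: [83, 118, 117, 122]
t=7: [120, 106, 92, 114]
t=8: [68, 100, 108, 116]
t=9: [126, 130, 110, 66]
t=10: [116, 112, 84, 80]
t=11: [90, 94, 122, 126]
t=12: [176, 172, 144, 140]
t=13: [149, 153, 181, 185]
t=14: [62, 58, 126, 122]
t=15: [60, 64, 92, 96]
t=16: [99, 95, 163, 159]
t=17: [173, 177, 108, 112]
t=18: [108, 104, 75, 71]
t=19: [48, 52, 79, 83]
t=20: [206, 202, 171, 167]
t=21: [53, 57, 80, 84]
t=22: [56, 52, 110, 106]
t=23: [88, 116, 99, 31]
t=24: [135, 155, 157, 177]
t=25: [121, 77, 69, 121]
t=26: [109, 105, 101, 97]
t=27: [91, 23, 75, 103]
t=28: [110, 130, 78, 97]
t=29: [130, 112, 163, 142]
t=30: [139, 89, 108, 149]
t=31: [133, 142, 71, 70]
t=32: [154, 160, 126, 112]
t=33: [45, 69, 85, 69]
t=34: [132, 144, 116, 144]
t=35: [194, 158, 162, 158]
t=36: [119, 107, 55, 107]
t=37: [57, 45, 25, 45]
t=38: [132, 120, 165, 120]
t=39: [122, 111, 91, 111]
t=40: [75, 111, 109, 111]
t=41: [77, 68, 49, 68]
t=42: [97, 136, 137, 136]
t=43: [196, 193, 180, 193]
t=44: [228, 207, 196, 207]
t=45: [93, 138, 125, 138]
t=46: [194, 173, 162, 173]
t=47: [164, 137, 100, 137]
t=48: [140, 168, 205, 168]
t=49: [137, 110, 74, 110]
t=50: [102, 106, 72, 106]
t=51: [20, 43, 56, 43]
t=52: [149, 107, 124, 107]
t=53: [20, 49, 67, 49]
t=54: [167, 136, 164, 136]
t=55: [143, 121, 137, 121]
t=56: [147, 160, 135, 160]
t=57: [127, 144, 103, 144]
t=58: [184, 131, 136, 131]
t=59: [162, 167, 163, 167]
t=60: [82, 78, 84, 78]
t=61: [137, 144, 141, 144]
t=62: [204, 203, 212, 203]
t=63: [33, 46, 49, 46]
t=64: [184, 195, 216, 195]
t=65: [210, 174, 177, 174]
t=66: [102, 113, 133, 113]
t=67: [41, 76, 103, 76]
t=68: [145, 107, 76, 107]
t=69: [109, 115, 67, 115]
t=70: [61, 64, 73, 64]
t=71: [53, 68, 77, 68]
t=72: [49, 70, 97, 70]
t=73: [143, 170, 143, 170]
t=74: [149, 170, 149, 170]
t=75: [65, 44, 65, 44]
t=76: [145, 118, 145, 118]
t=77: [142, 169, 142, 169]
t=78: [144, 165, 144, 165]
t=79: [136, 163, 136, 163]
t=80: [114, 135, 114, 135]
t=81: [131, 110, 131, 110]
t=82: [90, 111, 90, 111]
t=83: [107, 134, 107, 134]
t=84: [114, 87, 114, 87]
t=85: [131, 110, 131, 110]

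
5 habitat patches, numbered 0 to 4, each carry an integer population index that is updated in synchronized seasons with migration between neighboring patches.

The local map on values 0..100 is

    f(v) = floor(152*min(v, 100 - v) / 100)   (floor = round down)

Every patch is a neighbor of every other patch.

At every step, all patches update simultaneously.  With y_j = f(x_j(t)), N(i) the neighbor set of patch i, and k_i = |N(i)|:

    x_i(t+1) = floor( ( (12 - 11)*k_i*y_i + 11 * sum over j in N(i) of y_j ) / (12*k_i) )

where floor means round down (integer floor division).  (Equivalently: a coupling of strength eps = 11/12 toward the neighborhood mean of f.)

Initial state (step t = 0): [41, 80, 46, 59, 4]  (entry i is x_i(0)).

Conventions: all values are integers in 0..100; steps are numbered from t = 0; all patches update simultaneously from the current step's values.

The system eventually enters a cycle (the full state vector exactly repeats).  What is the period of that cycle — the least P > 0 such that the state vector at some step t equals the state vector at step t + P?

Answer: 11
Key observation: The state at step 6, [62, 62, 62, 62, 62], reappears at step 17 — and no state repeats earlier — so the cycle the system enters has period 11.

Derivation:
t=0: [41, 80, 46, 59, 4]
t=1: [43, 48, 42, 43, 51]
t=2: [68, 67, 68, 68, 66]
t=3: [49, 48, 49, 49, 48]
t=4: [73, 73, 73, 73, 73]
t=5: [41, 41, 41, 41, 41]
t=6: [62, 62, 62, 62, 62]
t=7: [57, 57, 57, 57, 57]
t=8: [65, 65, 65, 65, 65]
t=9: [53, 53, 53, 53, 53]
t=10: [71, 71, 71, 71, 71]
t=11: [44, 44, 44, 44, 44]
t=12: [66, 66, 66, 66, 66]
t=13: [51, 51, 51, 51, 51]
t=14: [74, 74, 74, 74, 74]
t=15: [39, 39, 39, 39, 39]
t=16: [59, 59, 59, 59, 59]
t=17: [62, 62, 62, 62, 62]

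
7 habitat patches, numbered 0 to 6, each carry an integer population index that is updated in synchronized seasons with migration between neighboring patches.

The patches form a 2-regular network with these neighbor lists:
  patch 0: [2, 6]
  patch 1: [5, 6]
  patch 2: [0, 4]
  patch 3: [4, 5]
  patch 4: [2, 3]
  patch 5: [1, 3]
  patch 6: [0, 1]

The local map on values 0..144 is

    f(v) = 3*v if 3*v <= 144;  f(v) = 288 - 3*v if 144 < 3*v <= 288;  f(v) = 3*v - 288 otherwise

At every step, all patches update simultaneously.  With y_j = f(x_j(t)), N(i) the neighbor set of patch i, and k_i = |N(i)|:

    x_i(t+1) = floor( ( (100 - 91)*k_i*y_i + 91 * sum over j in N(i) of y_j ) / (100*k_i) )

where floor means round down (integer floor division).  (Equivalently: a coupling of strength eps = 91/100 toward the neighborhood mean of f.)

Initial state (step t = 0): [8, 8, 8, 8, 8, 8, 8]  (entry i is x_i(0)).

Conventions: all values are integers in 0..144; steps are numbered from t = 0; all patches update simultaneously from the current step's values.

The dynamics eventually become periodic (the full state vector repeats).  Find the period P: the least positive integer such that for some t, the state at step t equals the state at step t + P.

Answer: 1
Key observation: The state at step 2, [72, 72, 72, 72, 72, 72, 72], reappears at step 3 — and no state repeats earlier — so the cycle the system enters has period 1.

Derivation:
t=0: [8, 8, 8, 8, 8, 8, 8]
t=1: [24, 24, 24, 24, 24, 24, 24]
t=2: [72, 72, 72, 72, 72, 72, 72]
t=3: [72, 72, 72, 72, 72, 72, 72]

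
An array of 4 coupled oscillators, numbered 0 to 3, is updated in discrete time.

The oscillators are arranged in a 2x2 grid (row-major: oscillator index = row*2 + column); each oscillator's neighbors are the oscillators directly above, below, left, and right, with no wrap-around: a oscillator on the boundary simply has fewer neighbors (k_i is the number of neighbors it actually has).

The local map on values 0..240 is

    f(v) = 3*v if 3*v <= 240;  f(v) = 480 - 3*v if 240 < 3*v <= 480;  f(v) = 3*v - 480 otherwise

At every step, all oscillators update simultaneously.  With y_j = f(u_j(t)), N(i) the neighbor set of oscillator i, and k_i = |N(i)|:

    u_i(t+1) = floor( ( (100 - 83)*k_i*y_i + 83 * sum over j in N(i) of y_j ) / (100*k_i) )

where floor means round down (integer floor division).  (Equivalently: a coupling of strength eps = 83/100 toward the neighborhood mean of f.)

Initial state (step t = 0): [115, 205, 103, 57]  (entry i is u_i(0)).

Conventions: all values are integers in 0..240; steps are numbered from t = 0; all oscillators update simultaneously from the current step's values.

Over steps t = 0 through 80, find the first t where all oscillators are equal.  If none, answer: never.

Answer: 6
Key observation: Synchronization is absorbing here: once all oscillators are equal they stay equal, and step 6 is the first all-equal step.

Derivation:
t=0: [115, 205, 103, 57]  (not all equal)
t=1: [149, 149, 156, 156]  (not all equal)
t=2: [24, 24, 20, 20]  (not all equal)
t=3: [67, 67, 64, 64]  (not all equal)
t=4: [197, 197, 195, 195]  (not all equal)
t=5: [108, 108, 107, 107]  (not all equal)
t=6: [157, 157, 157, 157]  (all equal)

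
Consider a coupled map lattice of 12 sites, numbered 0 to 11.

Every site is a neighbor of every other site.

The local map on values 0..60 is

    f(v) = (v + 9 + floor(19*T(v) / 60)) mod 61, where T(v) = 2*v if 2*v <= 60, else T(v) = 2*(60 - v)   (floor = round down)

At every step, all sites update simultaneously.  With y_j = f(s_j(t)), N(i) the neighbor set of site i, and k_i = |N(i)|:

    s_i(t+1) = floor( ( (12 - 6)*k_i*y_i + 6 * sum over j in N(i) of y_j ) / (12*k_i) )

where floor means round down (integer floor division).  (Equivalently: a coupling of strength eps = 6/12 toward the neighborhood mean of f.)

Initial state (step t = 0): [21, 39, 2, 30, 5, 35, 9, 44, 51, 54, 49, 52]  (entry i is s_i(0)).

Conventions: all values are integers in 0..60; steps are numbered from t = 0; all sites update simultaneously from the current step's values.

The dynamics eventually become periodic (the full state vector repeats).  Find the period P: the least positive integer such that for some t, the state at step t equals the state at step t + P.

Simulating step by step:
t=0: [21, 39, 2, 30, 5, 35, 9, 44, 51, 54, 49, 52]
t=1: [30, 10, 15, 36, 18, 37, 20, 11, 12, 12, 11, 12]
t=2: [46, 31, 35, 47, 37, 47, 39, 32, 33, 33, 32, 33]
t=3: [22, 48, 48, 23, 49, 23, 21, 48, 48, 48, 48, 48]
t=4: [29, 10, 10, 30, 10, 30, 28, 10, 10, 10, 10, 10]
t=5: [44, 30, 30, 45, 30, 45, 43, 30, 30, 30, 30, 30]
t=6: [22, 47, 47, 22, 47, 22, 21, 47, 47, 47, 47, 47]
t=7: [29, 10, 10, 29, 10, 29, 28, 10, 10, 10, 10, 10]
t=8: [44, 30, 30, 44, 30, 44, 43, 30, 30, 30, 30, 30]
t=9: [22, 47, 47, 22, 47, 22, 21, 47, 47, 47, 47, 47]

Answer: 3
Key observation: The state at step 6, [22, 47, 47, 22, 47, 22, 21, 47, 47, 47, 47, 47], reappears at step 9 — and no state repeats earlier — so the cycle the system enters has period 3.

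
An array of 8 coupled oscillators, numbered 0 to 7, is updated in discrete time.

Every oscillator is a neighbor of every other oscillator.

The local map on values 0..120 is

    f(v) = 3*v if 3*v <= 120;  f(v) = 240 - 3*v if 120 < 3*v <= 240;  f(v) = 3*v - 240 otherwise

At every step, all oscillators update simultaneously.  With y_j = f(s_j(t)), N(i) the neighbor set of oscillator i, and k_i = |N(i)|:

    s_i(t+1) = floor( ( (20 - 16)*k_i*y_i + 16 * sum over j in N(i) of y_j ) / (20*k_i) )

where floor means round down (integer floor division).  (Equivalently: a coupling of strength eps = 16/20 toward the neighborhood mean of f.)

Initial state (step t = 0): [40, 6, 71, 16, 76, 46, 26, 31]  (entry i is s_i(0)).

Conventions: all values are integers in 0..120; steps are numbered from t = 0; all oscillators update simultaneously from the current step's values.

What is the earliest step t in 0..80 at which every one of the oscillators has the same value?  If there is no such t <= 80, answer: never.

Answer: 3
Key observation: Synchronization is absorbing here: once all oscillators are equal they stay equal, and step 3 is the first all-equal step.

Derivation:
t=0: [40, 6, 71, 16, 76, 46, 26, 31]  (not all equal)
t=1: [67, 58, 59, 61, 57, 65, 63, 64]  (not all equal)
t=2: [53, 55, 55, 54, 55, 53, 54, 54]  (not all equal)
t=3: [77, 77, 77, 77, 77, 77, 77, 77]  (all equal)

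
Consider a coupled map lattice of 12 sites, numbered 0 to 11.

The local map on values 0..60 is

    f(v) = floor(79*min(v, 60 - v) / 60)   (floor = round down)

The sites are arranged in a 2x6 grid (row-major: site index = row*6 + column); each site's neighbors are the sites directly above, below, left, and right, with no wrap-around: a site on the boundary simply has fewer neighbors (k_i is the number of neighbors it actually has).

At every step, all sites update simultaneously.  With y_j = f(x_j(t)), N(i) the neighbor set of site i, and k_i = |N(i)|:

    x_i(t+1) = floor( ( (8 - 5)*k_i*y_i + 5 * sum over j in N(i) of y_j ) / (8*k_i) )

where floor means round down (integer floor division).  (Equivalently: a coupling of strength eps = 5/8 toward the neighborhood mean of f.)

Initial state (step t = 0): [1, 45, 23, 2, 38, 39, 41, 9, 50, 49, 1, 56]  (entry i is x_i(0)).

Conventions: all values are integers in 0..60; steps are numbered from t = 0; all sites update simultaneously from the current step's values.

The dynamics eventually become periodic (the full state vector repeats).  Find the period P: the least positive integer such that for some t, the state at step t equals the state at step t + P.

Answer: 4
Key observation: The state at step 13, [38, 38, 37, 36, 36, 36, 38, 38, 37, 36, 36, 36], reappears at step 17 — and no state repeats earlier — so the cycle the system enters has period 4.

Derivation:
t=0: [1, 45, 23, 2, 38, 39, 41, 9, 50, 49, 1, 56]
t=1: [14, 15, 18, 15, 16, 20, 13, 16, 16, 8, 10, 10]
t=2: [18, 20, 20, 18, 19, 20, 18, 19, 19, 14, 14, 17]
t=3: [23, 25, 25, 23, 23, 24, 23, 24, 23, 20, 20, 22]
t=4: [30, 31, 31, 29, 29, 29, 30, 30, 29, 27, 27, 28]
t=5: [38, 38, 38, 37, 37, 37, 39, 38, 37, 36, 35, 36]
t=6: [27, 28, 28, 29, 30, 30, 27, 28, 29, 30, 31, 31]
t=7: [35, 35, 36, 38, 38, 38, 35, 36, 37, 38, 38, 38]
t=8: [32, 31, 30, 28, 28, 28, 31, 31, 30, 28, 28, 28]
t=9: [37, 37, 38, 36, 36, 36, 37, 38, 38, 36, 36, 36]
t=10: [30, 29, 29, 30, 31, 31, 29, 28, 28, 30, 31, 31]
t=11: [38, 37, 37, 38, 38, 38, 37, 36, 37, 38, 38, 38]
t=12: [29, 29, 29, 28, 28, 28, 29, 30, 29, 28, 28, 28]
t=13: [38, 38, 37, 36, 36, 36, 38, 38, 37, 36, 36, 36]
t=14: [28, 28, 29, 30, 31, 31, 28, 28, 29, 30, 31, 31]
t=15: [36, 36, 37, 38, 38, 38, 36, 36, 37, 38, 38, 38]
t=16: [31, 30, 29, 28, 28, 28, 31, 30, 29, 28, 28, 28]
t=17: [38, 38, 37, 36, 36, 36, 38, 38, 37, 36, 36, 36]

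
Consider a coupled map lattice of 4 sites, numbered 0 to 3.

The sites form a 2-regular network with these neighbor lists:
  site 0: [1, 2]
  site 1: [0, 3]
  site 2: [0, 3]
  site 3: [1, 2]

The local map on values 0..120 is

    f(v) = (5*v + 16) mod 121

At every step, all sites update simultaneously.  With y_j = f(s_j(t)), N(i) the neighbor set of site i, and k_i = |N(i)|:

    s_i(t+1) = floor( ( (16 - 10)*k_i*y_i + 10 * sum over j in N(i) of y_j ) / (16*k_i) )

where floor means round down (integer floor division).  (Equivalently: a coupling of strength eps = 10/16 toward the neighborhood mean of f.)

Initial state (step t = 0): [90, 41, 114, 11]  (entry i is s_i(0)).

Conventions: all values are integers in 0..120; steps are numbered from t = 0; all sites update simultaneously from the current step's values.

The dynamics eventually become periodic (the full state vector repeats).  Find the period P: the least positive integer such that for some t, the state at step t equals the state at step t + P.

Answer: 10
Key observation: The state at step 95, [93, 89, 89, 93], reappears at step 105 — and no state repeats earlier — so the cycle the system enters has period 10.

Derivation:
t=0: [90, 41, 114, 11]
t=1: [101, 91, 92, 89]
t=2: [82, 82, 84, 105]
t=3: [66, 61, 64, 63]
t=4: [93, 89, 95, 87]
t=5: [77, 101, 67, 65]
t=6: [59, 56, 83, 82]
t=7: [64, 61, 66, 61]
t=8: [92, 83, 93, 86]
t=9: [100, 86, 105, 89]
t=10: [55, 71, 62, 80]
t=11: [47, 34, 63, 48]
t=12: [51, 31, 40, 53]
t=13: [56, 40, 56, 59]
t=14: [66, 74, 58, 72]
t=15: [66, 45, 60, 32]
t=16: [99, 94, 77, 81]
t=17: [22, 27, 40, 34]
t=18: [40, 33, 57, 63]
t=19: [72, 80, 79, 70]
t=20: [36, 24, 23, 32]
t=21: [35, 46, 44, 28]
t=22: [63, 34, 75, 50]
t=23: [62, 59, 45, 38]
t=24: [90, 78, 97, 90]
t=25: [57, 80, 70, 57]
t=26: [39, 56, 38, 39]
t=27: [77, 76, 88, 77]
t=28: [53, 36, 58, 53]
t=29: [58, 52, 48, 58]
t=30: [39, 52, 45, 39]
t=31: [81, 69, 101, 81]
t=32: [70, 80, 50, 70]
t=33: [25, 21, 10, 25]
t=34: [28, 12, 37, 28]
t=35: [61, 50, 51, 61]
t=36: [46, 58, 60, 46]
t=37: [44, 26, 30, 44]
t=38: [65, 81, 88, 65]
t=39: [84, 83, 96, 84]
t=40: [52, 71, 50, 52]
t=41: [22, 24, 30, 22]
t=42: [20, 8, 20, 20]
t=43: [97, 93, 116, 97]
t=44: [78, 54, 52, 78]
t=45: [40, 43, 39, 40]
t=46: [98, 100, 93, 98]
t=47: [55, 25, 58, 55]
t=48: [44, 38, 54, 44]
t=49: [83, 103, 88, 83]
t=50: [69, 60, 77, 69]
t=51: [79, 102, 88, 79]
t=52: [60, 45, 64, 60]
t=53: [94, 91, 81, 94]
t=54: [52, 41, 23, 52]
t=55: [47, 58, 25, 47]
t=56: [29, 29, 13, 29]
t=57: [52, 40, 55, 52]
t=58: [57, 56, 39, 57]
t=59: [67, 57, 70, 67]
t=60: [60, 90, 69, 60]
t=61: [97, 84, 90, 97]
t=62: [61, 38, 49, 61]
t=63: [62, 81, 56, 62]
t=64: [66, 74, 72, 66]
t=65: [50, 73, 69, 50]
t=66: [51, 21, 59, 51]
t=67: [32, 18, 44, 32]
t=68: [89, 74, 77, 89]
t=69: [55, 69, 75, 55]
t=70: [64, 75, 41, 64]
t=71: [75, 69, 96, 75]
t=72: [51, 62, 22, 51]
t=73: [38, 49, 20, 38]
t=74: [74, 60, 96, 74]
t=75: [35, 42, 18, 35]
t=76: [92, 83, 83, 92]
t=77: [84, 96, 96, 84]
t=78: [34, 50, 50, 34]
t=79: [39, 49, 49, 39]
t=80: [45, 63, 63, 45]
t=81: [100, 108, 108, 100]
t=82: [57, 47, 47, 57]
t=83: [27, 40, 40, 27]
t=84: [70, 54, 54, 70]
t=85: [28, 18, 18, 28]
t=86: [79, 61, 61, 79]
t=87: [67, 59, 59, 67]
t=88: [84, 94, 94, 84]
t=89: [28, 46, 46, 28]
t=90: [15, 23, 23, 15]
t=91: [40, 60, 60, 40]
t=92: [81, 87, 87, 81]
t=93: [76, 69, 69, 76]
t=94: [86, 65, 65, 86]
t=95: [93, 89, 89, 93]
t=96: [105, 110, 110, 105]
t=97: [72, 66, 66, 72]
t=98: [69, 47, 47, 69]
t=99: [50, 77, 77, 50]
t=100: [32, 29, 29, 32]
t=101: [45, 49, 49, 45]
t=102: [56, 82, 82, 56]
t=103: [59, 57, 57, 59]
t=104: [62, 65, 65, 62]
t=105: [93, 89, 89, 93]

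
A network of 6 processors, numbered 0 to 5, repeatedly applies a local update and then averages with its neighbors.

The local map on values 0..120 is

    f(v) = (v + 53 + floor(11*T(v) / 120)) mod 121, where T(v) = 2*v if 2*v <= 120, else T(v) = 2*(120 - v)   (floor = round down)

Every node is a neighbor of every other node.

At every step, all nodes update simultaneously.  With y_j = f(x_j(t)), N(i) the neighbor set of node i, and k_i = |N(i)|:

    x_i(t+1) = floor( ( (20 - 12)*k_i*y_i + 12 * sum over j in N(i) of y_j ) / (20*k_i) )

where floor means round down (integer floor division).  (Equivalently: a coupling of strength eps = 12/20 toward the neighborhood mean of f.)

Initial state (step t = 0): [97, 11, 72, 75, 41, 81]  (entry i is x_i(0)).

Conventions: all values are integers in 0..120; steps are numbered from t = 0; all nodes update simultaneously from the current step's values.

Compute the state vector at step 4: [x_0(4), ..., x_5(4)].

Simulating step by step:
t=0: [97, 11, 72, 75, 41, 81]
t=1: [38, 48, 33, 33, 57, 35]
t=2: [99, 103, 98, 98, 106, 98]
t=3: [35, 36, 35, 35, 36, 35]
t=4: [94, 94, 94, 94, 94, 94]

Answer: [94, 94, 94, 94, 94, 94]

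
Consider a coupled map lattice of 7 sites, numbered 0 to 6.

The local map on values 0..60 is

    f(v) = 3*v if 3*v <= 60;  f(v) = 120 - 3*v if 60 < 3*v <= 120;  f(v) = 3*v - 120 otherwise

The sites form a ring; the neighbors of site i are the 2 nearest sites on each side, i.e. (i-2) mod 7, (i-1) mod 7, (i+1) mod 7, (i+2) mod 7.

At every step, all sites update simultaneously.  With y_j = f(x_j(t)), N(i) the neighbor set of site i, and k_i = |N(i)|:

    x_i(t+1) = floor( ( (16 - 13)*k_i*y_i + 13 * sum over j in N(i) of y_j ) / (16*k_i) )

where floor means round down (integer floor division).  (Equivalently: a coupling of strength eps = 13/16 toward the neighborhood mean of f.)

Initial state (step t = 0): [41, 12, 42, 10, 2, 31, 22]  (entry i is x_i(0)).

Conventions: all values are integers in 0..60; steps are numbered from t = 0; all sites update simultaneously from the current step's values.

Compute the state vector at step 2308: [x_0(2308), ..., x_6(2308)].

Answer: [6, 5, 5, 6, 7, 7, 7]
Key observation: The state at step 9, [18, 17, 17, 18, 19, 19, 19], reappears at step 13: the system is in a cycle of period 4 from step 9 on.  Therefore the state at step 2308 equals the state at step 9 + ((2308 - 9) mod 4) = 12, which is [6, 5, 5, 6, 7, 7, 7].

Derivation:
t=0: [41, 12, 42, 10, 2, 31, 22]
t=1: [25, 25, 16, 20, 24, 23, 24]
t=2: [47, 49, 49, 50, 51, 50, 47]
t=3: [25, 25, 27, 29, 28, 26, 26]
t=4: [42, 40, 39, 39, 38, 39, 42]
t=5: [3, 3, 3, 3, 4, 4, 4]
t=6: [10, 9, 9, 10, 10, 10, 10]
t=7: [28, 28, 28, 28, 29, 30, 29]
t=8: [34, 35, 35, 34, 33, 33, 33]
t=9: [18, 17, 17, 18, 19, 19, 19]
t=10: [54, 53, 53, 54, 55, 55, 55]
t=11: [42, 41, 41, 42, 43, 43, 43]
t=12: [6, 5, 5, 6, 7, 7, 7]
t=13: [18, 17, 17, 18, 19, 19, 19]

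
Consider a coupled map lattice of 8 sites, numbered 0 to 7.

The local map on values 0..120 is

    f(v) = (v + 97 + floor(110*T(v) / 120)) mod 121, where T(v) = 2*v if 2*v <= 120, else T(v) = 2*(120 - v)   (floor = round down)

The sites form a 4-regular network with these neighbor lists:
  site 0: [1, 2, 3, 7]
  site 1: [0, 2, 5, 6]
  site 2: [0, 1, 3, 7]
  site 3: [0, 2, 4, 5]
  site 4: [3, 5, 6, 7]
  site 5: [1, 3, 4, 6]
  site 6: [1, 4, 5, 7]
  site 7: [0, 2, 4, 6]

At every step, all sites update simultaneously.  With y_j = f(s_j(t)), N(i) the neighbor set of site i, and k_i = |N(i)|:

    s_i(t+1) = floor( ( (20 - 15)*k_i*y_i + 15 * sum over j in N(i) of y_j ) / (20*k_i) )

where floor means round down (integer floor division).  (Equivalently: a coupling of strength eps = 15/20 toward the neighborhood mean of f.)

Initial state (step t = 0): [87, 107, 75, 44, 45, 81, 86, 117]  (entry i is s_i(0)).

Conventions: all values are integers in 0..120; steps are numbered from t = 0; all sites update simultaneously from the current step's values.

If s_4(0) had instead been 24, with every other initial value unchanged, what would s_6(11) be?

Simulating step by step:
t=0: [87, 107, 75, 44, 24, 81, 86, 117]
t=1: [59, 31, 60, 37, 50, 49, 48, 35]
t=2: [51, 66, 51, 72, 100, 98, 97, 70]
t=3: [62, 92, 62, 91, 76, 77, 77, 91]
t=4: [77, 42, 77, 42, 51, 51, 51, 42]
t=5: [57, 72, 57, 72, 110, 110, 110, 72]
t=6: [15, 48, 15, 48, 70, 70, 70, 48]
t=7: [70, 40, 70, 40, 52, 52, 52, 40]
t=8: [57, 29, 57, 29, 34, 34, 34, 29]
t=9: [39, 47, 39, 47, 66, 66, 66, 47]
t=10: [98, 67, 98, 67, 53, 53, 53, 67]
t=11: [60, 49, 60, 49, 10, 10, 10, 49]

Answer: s_6(11) = 10
Key observation: This trace re-runs the system from the modified initial state.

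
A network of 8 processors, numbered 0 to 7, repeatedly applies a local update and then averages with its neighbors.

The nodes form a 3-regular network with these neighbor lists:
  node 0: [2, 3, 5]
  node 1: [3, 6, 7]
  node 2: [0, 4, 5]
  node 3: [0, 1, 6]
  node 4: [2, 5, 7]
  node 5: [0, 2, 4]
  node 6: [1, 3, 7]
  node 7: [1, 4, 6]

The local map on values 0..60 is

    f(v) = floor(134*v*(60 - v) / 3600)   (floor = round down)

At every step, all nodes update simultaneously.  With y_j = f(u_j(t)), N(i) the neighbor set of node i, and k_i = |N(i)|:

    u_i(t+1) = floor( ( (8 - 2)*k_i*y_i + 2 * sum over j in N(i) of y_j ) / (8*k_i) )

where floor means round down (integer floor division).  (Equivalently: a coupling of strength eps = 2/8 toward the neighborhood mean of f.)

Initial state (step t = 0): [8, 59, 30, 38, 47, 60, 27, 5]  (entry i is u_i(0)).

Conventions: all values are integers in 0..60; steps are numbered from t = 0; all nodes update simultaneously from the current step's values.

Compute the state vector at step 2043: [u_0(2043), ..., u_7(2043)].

Answer: [33, 33, 33, 33, 33, 33, 33, 33]
Key observation: The state at step 5, [33, 33, 33, 33, 33, 33, 33, 33], reappears at step 6: the system is in a cycle of period 1 from step 5 on.  Therefore the state at step 2043 equals the state at step 5 + ((2043 - 5) mod 1) = 5, which is [33, 33, 33, 33, 33, 33, 33, 33].

Derivation:
t=0: [8, 59, 30, 38, 47, 60, 27, 5]
t=1: [16, 7, 27, 27, 20, 5, 28, 12]
t=2: [25, 17, 30, 30, 27, 14, 30, 22]
t=3: [31, 28, 32, 32, 32, 25, 32, 31]
t=4: [32, 33, 32, 33, 32, 32, 33, 33]
t=5: [33, 33, 33, 33, 33, 33, 33, 33]
t=6: [33, 33, 33, 33, 33, 33, 33, 33]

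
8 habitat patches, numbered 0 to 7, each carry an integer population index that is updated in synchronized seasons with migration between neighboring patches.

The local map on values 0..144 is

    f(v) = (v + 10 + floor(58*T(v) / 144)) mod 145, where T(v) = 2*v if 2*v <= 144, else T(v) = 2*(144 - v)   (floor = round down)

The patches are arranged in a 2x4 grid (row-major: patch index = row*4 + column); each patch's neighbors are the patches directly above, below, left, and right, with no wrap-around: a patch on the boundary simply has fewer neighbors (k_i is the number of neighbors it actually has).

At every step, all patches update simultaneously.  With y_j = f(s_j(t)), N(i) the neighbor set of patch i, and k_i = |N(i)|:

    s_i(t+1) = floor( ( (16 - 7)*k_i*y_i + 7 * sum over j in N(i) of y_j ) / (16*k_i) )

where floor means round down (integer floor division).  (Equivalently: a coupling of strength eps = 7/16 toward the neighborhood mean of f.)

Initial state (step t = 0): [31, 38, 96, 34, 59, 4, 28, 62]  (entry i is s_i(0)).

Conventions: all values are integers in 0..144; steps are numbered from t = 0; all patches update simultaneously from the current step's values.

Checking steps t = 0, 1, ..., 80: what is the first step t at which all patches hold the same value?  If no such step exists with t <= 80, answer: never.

Answer: never
Key observation: The state at step 26 reappears at step 30 — the system is in a cycle of period 4 from step 26 on.  No step 0..30 is synchronized, and the cycle repeats forever, so no step up to 80 (or ever) has all patches equal.

Derivation:
t=0: [31, 38, 96, 34, 59, 4, 28, 62]  (not all equal)
t=1: [79, 76, 111, 97, 83, 46, 74, 96]  (not all equal)
t=2: [141, 113, 62, 112, 131, 113, 113, 143]  (not all equal)
t=3: [6, 20, 68, 29, 5, 2, 20, 5]  (not all equal)
t=4: [25, 49, 96, 67, 17, 23, 49, 34]  (not all equal)
t=5: [61, 91, 128, 120, 45, 63, 93, 89]  (not all equal)
t=6: [118, 116, 45, 34, 104, 124, 120, 112]  (not all equal)
t=7: [2, 16, 62, 60, 2, 3, 16, 17]  (not all equal)
t=8: [18, 43, 96, 101, 13, 21, 47, 56]  (not all equal)
t=9: [49, 82, 107, 55, 38, 57, 96, 83]  (not all equal)
t=10: [103, 110, 58, 92, 89, 115, 118, 135]  (not all equal)
t=11: [32, 18, 85, 106, 81, 23, 19, 35]  (not all equal)
t=12: [77, 61, 92, 47, 105, 61, 63, 50]  (not all equal)
t=13: [105, 126, 129, 106, 57, 103, 122, 103]  (not all equal)
t=14: [26, 3, 4, 2, 63, 18, 3, 1]  (not all equal)
t=15: [61, 25, 15, 13, 90, 45, 18, 12]  (not all equal)
t=16: [110, 67, 39, 33, 126, 86, 46, 33]  (not all equal)
t=17: [30, 105, 87, 71, 34, 113, 94, 74]  (not all equal)
t=18: [51, 30, 121, 139, 54, 32, 122, 140]  (not all equal)
t=19: [94, 61, 13, 7, 97, 63, 13, 7]  (not all equal)
t=20: [138, 111, 44, 24, 139, 112, 44, 24]  (not all equal)
t=21: [6, 15, 71, 60, 6, 15, 71, 60]  (not all equal)
t=22: [23, 49, 120, 122, 23, 49, 120, 122]  (not all equal)
t=23: [61, 77, 17, 4, 61, 77, 17, 4]  (not all equal)
t=24: [124, 122, 51, 22, 124, 122, 51, 22]  (not all equal)
t=25: [4, 18, 79, 60, 4, 18, 79, 60]  (not all equal)
t=26: [22, 52, 123, 123, 22, 52, 123, 123]  (not all equal)
t=27: [60, 80, 18, 4, 60, 80, 18, 4]  (not all equal)
t=28: [123, 123, 52, 22, 123, 123, 52, 22]  (not all equal)
t=29: [4, 18, 80, 60, 4, 18, 80, 60]  (not all equal)
t=30: [22, 52, 123, 123, 22, 52, 123, 123]  (not all equal)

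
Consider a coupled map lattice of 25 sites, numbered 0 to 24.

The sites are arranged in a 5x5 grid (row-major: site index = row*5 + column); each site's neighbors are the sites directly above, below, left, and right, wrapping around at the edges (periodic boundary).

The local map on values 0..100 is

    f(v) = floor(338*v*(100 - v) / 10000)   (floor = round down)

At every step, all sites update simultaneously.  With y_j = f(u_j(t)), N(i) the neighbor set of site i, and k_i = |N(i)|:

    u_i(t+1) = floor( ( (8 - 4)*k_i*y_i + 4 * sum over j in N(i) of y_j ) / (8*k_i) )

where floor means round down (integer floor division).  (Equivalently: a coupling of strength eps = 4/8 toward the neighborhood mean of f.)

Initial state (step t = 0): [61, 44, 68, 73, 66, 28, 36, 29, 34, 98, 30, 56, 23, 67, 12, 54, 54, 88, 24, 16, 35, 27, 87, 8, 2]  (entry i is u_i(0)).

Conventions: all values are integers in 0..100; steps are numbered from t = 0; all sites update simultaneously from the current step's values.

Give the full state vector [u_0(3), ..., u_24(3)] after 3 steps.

Simulating step by step:
t=0: [61, 44, 68, 73, 66, 28, 36, 29, 34, 98, 30, 56, 23, 67, 12, 54, 54, 88, 24, 16, 35, 27, 87, 8, 2]
t=1: [77, 78, 68, 63, 57, 63, 76, 70, 64, 34, 68, 77, 62, 65, 41, 75, 74, 47, 52, 45, 67, 68, 43, 33, 30]
t=2: [66, 62, 72, 77, 76, 72, 63, 71, 75, 77, 71, 64, 75, 78, 78, 68, 67, 80, 81, 78, 70, 71, 79, 76, 74]
t=3: [72, 75, 66, 61, 62, 69, 75, 68, 62, 60, 69, 74, 63, 58, 59, 70, 71, 57, 54, 60, 70, 69, 59, 59, 63]

Answer: [72, 75, 66, 61, 62, 69, 75, 68, 62, 60, 69, 74, 63, 58, 59, 70, 71, 57, 54, 60, 70, 69, 59, 59, 63]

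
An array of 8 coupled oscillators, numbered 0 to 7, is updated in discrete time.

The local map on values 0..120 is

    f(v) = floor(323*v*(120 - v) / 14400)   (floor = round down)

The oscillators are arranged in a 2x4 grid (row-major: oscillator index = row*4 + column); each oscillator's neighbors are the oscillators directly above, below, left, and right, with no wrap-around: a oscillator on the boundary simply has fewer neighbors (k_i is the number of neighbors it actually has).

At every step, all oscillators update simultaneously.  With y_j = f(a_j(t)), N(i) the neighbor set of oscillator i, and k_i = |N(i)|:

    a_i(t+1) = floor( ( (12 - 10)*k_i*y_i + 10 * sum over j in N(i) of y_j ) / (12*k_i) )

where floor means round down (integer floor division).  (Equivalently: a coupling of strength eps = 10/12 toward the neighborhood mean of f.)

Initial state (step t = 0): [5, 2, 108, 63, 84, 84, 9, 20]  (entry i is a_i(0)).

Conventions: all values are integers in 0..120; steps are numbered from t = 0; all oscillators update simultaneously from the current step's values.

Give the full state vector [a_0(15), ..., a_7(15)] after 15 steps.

Answer: [75, 75, 75, 75, 75, 75, 75, 75]

Derivation:
t=0: [5, 2, 108, 63, 84, 84, 9, 20]
t=1: [32, 30, 34, 43, 44, 37, 42, 49]
t=2: [66, 64, 68, 71, 67, 69, 70, 74]
t=3: [79, 78, 78, 77, 78, 78, 77, 77]
t=4: [72, 72, 73, 73, 72, 73, 73, 74]
t=5: [77, 76, 76, 76, 76, 76, 76, 76]
t=6: [74, 74, 75, 75, 74, 75, 75, 75]
t=7: [76, 75, 75, 75, 75, 75, 75, 75]
t=8: [75, 75, 75, 75, 75, 75, 75, 75]
t=9: [75, 75, 75, 75, 75, 75, 75, 75]
t=10: [75, 75, 75, 75, 75, 75, 75, 75]
t=11: [75, 75, 75, 75, 75, 75, 75, 75]
t=12: [75, 75, 75, 75, 75, 75, 75, 75]
t=13: [75, 75, 75, 75, 75, 75, 75, 75]
t=14: [75, 75, 75, 75, 75, 75, 75, 75]
t=15: [75, 75, 75, 75, 75, 75, 75, 75]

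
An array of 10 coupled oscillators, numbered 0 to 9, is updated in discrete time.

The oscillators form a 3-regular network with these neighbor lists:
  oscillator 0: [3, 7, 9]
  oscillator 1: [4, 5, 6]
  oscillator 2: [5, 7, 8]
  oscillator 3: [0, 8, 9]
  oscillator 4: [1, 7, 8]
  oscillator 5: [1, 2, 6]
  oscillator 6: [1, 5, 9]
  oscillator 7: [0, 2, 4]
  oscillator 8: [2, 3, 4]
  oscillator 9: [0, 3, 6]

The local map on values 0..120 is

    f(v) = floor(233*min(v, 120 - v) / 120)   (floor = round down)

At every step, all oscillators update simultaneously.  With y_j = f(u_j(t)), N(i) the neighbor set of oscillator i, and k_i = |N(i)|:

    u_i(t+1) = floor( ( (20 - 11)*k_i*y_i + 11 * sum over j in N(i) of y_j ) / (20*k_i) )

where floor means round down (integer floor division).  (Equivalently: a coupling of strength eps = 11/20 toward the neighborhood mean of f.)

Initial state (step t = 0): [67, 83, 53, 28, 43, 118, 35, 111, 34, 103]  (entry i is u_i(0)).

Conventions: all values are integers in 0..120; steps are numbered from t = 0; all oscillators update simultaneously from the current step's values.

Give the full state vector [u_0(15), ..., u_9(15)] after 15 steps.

Simulating step by step:
t=0: [67, 83, 53, 28, 43, 118, 35, 111, 34, 103]
t=1: [64, 60, 61, 61, 65, 45, 49, 60, 73, 55]
t=2: [110, 105, 105, 107, 106, 98, 99, 112, 102, 105]
t=3: [21, 33, 29, 26, 26, 36, 36, 20, 30, 28]
t=4: [44, 63, 55, 50, 51, 65, 65, 43, 54, 53]
t=5: [89, 106, 101, 97, 99, 106, 106, 90, 102, 98]
t=6: [53, 29, 38, 44, 39, 28, 29, 51, 37, 42]
t=7: [94, 59, 73, 84, 75, 58, 60, 90, 74, 81]
t=8: [59, 109, 88, 70, 87, 109, 107, 67, 85, 76]
t=9: [103, 29, 62, 92, 63, 29, 34, 89, 71, 81]
t=10: [49, 67, 89, 61, 88, 68, 63, 73, 93, 61]
t=11: [101, 95, 71, 99, 72, 94, 107, 80, 66, 109]
t=12: [41, 52, 85, 47, 83, 53, 33, 75, 88, 27]
t=13: [77, 88, 76, 76, 77, 88, 75, 78, 69, 66]
t=14: [86, 70, 82, 90, 81, 70, 80, 82, 90, 93]
t=15: [63, 89, 74, 58, 75, 88, 79, 72, 63, 60]

Answer: [63, 89, 74, 58, 75, 88, 79, 72, 63, 60]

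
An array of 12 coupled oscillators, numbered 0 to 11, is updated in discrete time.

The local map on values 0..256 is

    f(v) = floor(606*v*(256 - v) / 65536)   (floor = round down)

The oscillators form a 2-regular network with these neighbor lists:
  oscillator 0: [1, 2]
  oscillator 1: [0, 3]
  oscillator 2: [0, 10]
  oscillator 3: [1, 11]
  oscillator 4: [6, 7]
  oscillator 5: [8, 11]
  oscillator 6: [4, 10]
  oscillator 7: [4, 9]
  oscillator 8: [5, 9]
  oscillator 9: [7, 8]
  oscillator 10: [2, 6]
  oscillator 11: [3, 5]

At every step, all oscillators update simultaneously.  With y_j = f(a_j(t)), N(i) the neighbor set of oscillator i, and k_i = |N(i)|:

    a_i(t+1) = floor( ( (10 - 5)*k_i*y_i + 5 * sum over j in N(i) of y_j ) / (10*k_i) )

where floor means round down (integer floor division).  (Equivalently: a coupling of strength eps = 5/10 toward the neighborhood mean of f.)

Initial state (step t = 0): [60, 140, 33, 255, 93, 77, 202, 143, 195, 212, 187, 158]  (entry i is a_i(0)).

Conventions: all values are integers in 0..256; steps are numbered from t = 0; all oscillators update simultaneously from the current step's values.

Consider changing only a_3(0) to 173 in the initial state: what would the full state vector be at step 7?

Answer: [148, 147, 148, 147, 147, 147, 147, 147, 147, 147, 148, 147]
Key observation: This trace re-runs the system from the modified initial state.

Derivation:
t=0: [60, 140, 33, 173, 93, 77, 202, 143, 195, 212, 187, 158]
t=1: [108, 135, 90, 139, 132, 126, 114, 131, 107, 107, 101, 136]
t=2: [145, 149, 141, 150, 150, 149, 148, 150, 148, 148, 143, 150]
t=3: [148, 147, 148, 147, 147, 147, 147, 147, 147, 147, 148, 147]
t=4: [147, 147, 147, 148, 148, 148, 147, 148, 148, 148, 147, 148]
t=5: [148, 147, 148, 147, 147, 147, 147, 147, 147, 147, 148, 147]
t=6: [147, 147, 147, 148, 148, 148, 147, 148, 148, 148, 147, 148]
t=7: [148, 147, 148, 147, 147, 147, 147, 147, 147, 147, 148, 147]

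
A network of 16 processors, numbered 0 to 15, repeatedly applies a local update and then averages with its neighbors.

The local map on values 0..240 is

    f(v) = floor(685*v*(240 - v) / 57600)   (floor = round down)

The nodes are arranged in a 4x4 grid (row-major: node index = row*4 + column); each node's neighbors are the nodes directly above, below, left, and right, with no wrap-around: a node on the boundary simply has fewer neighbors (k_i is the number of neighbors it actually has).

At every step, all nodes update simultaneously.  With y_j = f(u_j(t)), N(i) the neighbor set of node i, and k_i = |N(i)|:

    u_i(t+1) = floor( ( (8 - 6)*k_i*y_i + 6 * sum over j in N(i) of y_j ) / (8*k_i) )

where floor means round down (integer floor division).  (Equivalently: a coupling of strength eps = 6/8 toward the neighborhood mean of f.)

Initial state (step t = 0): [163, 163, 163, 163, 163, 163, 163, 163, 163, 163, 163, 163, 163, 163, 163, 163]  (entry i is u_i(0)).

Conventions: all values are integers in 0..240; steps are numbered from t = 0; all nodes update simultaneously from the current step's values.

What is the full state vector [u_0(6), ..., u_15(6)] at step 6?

Simulating step by step:
t=0: [163, 163, 163, 163, 163, 163, 163, 163, 163, 163, 163, 163, 163, 163, 163, 163]
t=1: [149, 149, 149, 149, 149, 149, 149, 149, 149, 149, 149, 149, 149, 149, 149, 149]
t=2: [161, 161, 161, 161, 161, 161, 161, 161, 161, 161, 161, 161, 161, 161, 161, 161]
t=3: [151, 151, 151, 151, 151, 151, 151, 151, 151, 151, 151, 151, 151, 151, 151, 151]
t=4: [159, 159, 159, 159, 159, 159, 159, 159, 159, 159, 159, 159, 159, 159, 159, 159]
t=5: [153, 153, 153, 153, 153, 153, 153, 153, 153, 153, 153, 153, 153, 153, 153, 153]
t=6: [158, 158, 158, 158, 158, 158, 158, 158, 158, 158, 158, 158, 158, 158, 158, 158]

Answer: [158, 158, 158, 158, 158, 158, 158, 158, 158, 158, 158, 158, 158, 158, 158, 158]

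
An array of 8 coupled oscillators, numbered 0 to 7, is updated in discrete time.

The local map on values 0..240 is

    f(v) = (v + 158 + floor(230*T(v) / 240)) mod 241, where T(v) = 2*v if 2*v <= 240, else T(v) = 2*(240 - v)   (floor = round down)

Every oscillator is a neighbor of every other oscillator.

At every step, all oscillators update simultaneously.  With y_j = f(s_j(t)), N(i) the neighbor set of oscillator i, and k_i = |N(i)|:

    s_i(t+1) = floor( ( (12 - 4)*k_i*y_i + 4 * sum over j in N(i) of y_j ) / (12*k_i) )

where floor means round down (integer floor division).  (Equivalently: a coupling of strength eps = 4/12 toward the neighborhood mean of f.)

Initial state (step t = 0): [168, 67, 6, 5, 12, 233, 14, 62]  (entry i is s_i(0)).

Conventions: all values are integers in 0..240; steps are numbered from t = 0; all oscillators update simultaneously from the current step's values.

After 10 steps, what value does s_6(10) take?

Answer: s_6(10) = 182

Derivation:
t=0: [168, 67, 6, 5, 12, 233, 14, 62]
t=1: [201, 132, 171, 169, 182, 164, 186, 123]
t=2: [181, 71, 198, 200, 192, 202, 190, 76]
t=3: [199, 146, 190, 188, 193, 187, 194, 154]
t=4: [188, 69, 193, 194, 192, 195, 191, 214]
t=5: [197, 144, 195, 194, 195, 194, 195, 182]
t=6: [188, 69, 189, 189, 189, 189, 189, 196]
t=7: [199, 146, 198, 198, 198, 198, 198, 195]
t=8: [185, 66, 185, 185, 185, 185, 185, 187]
t=9: [202, 141, 202, 202, 202, 202, 202, 201]
t=10: [182, 67, 182, 182, 182, 182, 182, 182]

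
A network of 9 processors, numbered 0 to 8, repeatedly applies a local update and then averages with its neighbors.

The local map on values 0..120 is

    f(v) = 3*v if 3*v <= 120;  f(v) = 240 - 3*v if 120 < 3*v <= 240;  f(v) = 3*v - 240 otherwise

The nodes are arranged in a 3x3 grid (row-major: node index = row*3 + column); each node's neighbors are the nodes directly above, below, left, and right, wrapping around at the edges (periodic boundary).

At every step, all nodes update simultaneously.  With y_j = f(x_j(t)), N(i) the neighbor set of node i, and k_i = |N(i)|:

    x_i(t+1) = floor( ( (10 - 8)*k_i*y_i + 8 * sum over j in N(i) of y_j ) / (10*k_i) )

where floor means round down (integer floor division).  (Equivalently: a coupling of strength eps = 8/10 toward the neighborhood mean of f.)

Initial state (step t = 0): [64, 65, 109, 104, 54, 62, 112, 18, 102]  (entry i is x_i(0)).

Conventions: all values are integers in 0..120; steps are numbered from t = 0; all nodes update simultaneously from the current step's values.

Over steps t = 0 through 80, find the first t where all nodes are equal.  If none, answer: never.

Answer: 31
Key observation: Synchronization is absorbing here: once all nodes are equal they stay equal, and step 31 is the first all-equal step.

Derivation:
t=0: [64, 65, 109, 104, 54, 62, 112, 18, 102]  (not all equal)
t=1: [69, 62, 60, 69, 60, 71, 67, 67, 71]  (not all equal)
t=2: [43, 49, 40, 38, 42, 41, 34, 43, 38]  (not all equal)
t=3: [108, 109, 111, 111, 109, 115, 110, 106, 112]  (not all equal)
t=4: [89, 85, 93, 91, 90, 94, 88, 87, 92]  (not all equal)
t=5: [27, 26, 31, 31, 28, 36, 28, 25, 32]  (not all equal)
t=6: [85, 82, 91, 90, 87, 94, 85, 83, 91]  (not all equal)
t=7: [19, 16, 25, 24, 21, 31, 20, 16, 26]  (not all equal)
t=8: [62, 58, 70, 69, 64, 76, 63, 59, 70]  (not all equal)
t=9: [46, 52, 38, 39, 44, 30, 46, 51, 37]  (not all equal)
t=10: [103, 99, 100, 103, 97, 108, 103, 98, 100]  (not all equal)
t=11: [64, 58, 66, 68, 63, 64, 64, 58, 65]  (not all equal)
t=12: [48, 54, 49, 46, 53, 44, 48, 55, 49]  (not all equal)
t=13: [93, 84, 93, 96, 88, 95, 92, 84, 93]  (not all equal)
t=14: [34, 25, 34, 38, 28, 39, 34, 24, 34]  (not all equal)
t=15: [99, 87, 99, 103, 92, 103, 98, 87, 99]  (not all equal)
t=16: [51, 38, 52, 57, 43, 57, 51, 37, 51]  (not all equal)
t=17: [88, 101, 88, 84, 94, 84, 88, 102, 87]  (not all equal)
t=18: [29, 43, 28, 22, 39, 22, 29, 43, 29]  (not all equal)
t=19: [87, 102, 87, 84, 94, 84, 87, 102, 87]  (not all equal)
t=20: [28, 43, 28, 21, 39, 21, 28, 43, 28]  (not all equal)
t=21: [85, 101, 85, 82, 93, 82, 85, 101, 85]  (not all equal)
t=22: [22, 39, 22, 16, 35, 16, 22, 39, 22]  (not all equal)
t=23: [72, 94, 72, 66, 87, 66, 72, 94, 72]  (not all equal)
t=24: [31, 30, 31, 30, 37, 30, 31, 30, 31]  (not all equal)
t=25: [91, 95, 91, 95, 94, 95, 91, 95, 91]  (not all equal)
t=26: [37, 39, 37, 39, 44, 39, 37, 39, 37]  (not all equal)
t=27: [113, 112, 113, 112, 115, 112, 113, 112, 113]  (not all equal)
t=28: [97, 99, 97, 99, 97, 99, 97, 99, 97]  (not all equal)
t=29: [53, 53, 53, 53, 55, 53, 53, 53, 53]  (not all equal)
t=30: [81, 79, 81, 79, 79, 79, 81, 79, 81]  (not all equal)
t=31: [3, 3, 3, 3, 3, 3, 3, 3, 3]  (all equal)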